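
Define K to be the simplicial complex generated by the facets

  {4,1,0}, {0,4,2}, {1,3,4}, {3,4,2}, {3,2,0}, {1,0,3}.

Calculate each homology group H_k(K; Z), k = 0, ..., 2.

Take the total order 0 < 1 < 2 < 3 < 4 on the vertex set. Then K (dimension 2) consists of the simplices:

  0-simplices (5): [0], [1], [2], [3], [4]
  1-simplices (9): [0,1], [0,2], [0,3], [0,4], [1,3], [1,4], [2,3], [2,4], [3,4]
  2-simplices (6): [0,1,3], [0,1,4], [0,2,3], [0,2,4], [1,3,4], [2,3,4]

giving chain groups C_0 ≅ Z^5, C_1 ≅ Z^9, C_2 ≅ Z^6.

The boundary map ∂_1: C_1 → C_0 maps an edge to its endpoints' difference, ∂[p,q] = q − p.
The resulting 5×9 matrix has rank 4, and its Smith normal form has invariant factors (1,1,1,1).

Boundary ∂_2: C_2 → C_1 acts by ∂[p,q,r] = [q,r] − [p,r] + [p,q]. For instance
  ∂[0,2,3] = [2,3] − [0,3] + [0,2],
  ∂[1,3,4] = [3,4] − [1,4] + [1,3].
As a 9×6 matrix over Z this has rank 5, with invariant factors (1,1,1,1,1).

Now H_k = ker ∂_k / im ∂_{k+1}, so:

  H_0: rank C_0 − rank ∂_1 = 5 − 4 = 1, and the invariant factors of ∂_1 are all 1, so H_0 ≅ Z.
  H_1: rank ker ∂_1 − rank ∂_2 = (9 − 4) − 5 = 0, and the invariant factors of ∂_2 are all 1, so H_1 ≅ 0.
  H_2: rank ker ∂_2 − rank ∂_3 = (6 − 5) − 0 = 1, and there is no ∂_3, so H_2 ≅ Z.

H_0 ≅ Z,  H_1 = 0,  H_2 ≅ Z.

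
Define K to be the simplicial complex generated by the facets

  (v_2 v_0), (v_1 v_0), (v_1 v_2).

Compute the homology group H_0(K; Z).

Take the total order v_0 < v_1 < v_2 on the vertex set. Then K (dimension 1) consists of the simplices:

  0-simplices (3): [v_0], [v_1], [v_2]
  1-simplices (3): [v_0,v_1], [v_0,v_2], [v_1,v_2]

giving chain groups C_0 ≅ Z^3, C_1 ≅ Z^3.

The boundary map ∂_1: C_1 → C_0 is given by ∂[p,q] = [q] − [p].
The resulting 3×3 matrix has rank 2, and its Smith normal form has invariant factors (1,1).

Computing H_k = (kernel of ∂_k) / (image of ∂_{k+1}):

  H_0: rank C_0 − rank ∂_1 = 3 − 2 = 1, and the invariant factors of ∂_1 are all 1, so H_0 ≅ Z.

H_0 = Z.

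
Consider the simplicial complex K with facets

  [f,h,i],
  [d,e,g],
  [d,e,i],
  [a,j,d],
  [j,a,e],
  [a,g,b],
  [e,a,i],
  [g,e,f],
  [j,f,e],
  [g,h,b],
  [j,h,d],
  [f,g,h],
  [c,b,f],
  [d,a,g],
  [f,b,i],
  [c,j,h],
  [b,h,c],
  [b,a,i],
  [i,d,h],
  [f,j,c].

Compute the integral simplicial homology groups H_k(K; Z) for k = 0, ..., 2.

Fix the vertex order a < b < c < d < e < f < g < h < i < j and write every simplex with vertices in increasing order. Then dim K = 2 and the simplices of K are:

  0-simplices (10): a, b, c, d, e, f, g, h, i, j
  1-simplices (30): ab, ad, ae, ag, ai, aj, bc, bf, bg, bh, bi, cf, ch, cj, de, dg, dh, di, dj, ef, eg, ei, ej, fg, fh, fi, fj, gh, hi, hj
  2-simplices (20): abg, abi, adg, adj, aei, aej, bcf, bch, bfi, bgh, cfj, chj, deg, dei, dhi, dhj, efg, efj, fgh, fhi

Hence C_0 ≅ Z^10, C_1 ≅ Z^30, C_2 ≅ Z^20.

∂_1: C_1 → C_0 is given by ∂[p,q] = [q] − [p]. For instance
  ∂ef = f − e.
This gives a 10×30 integer matrix of rank 9; reducing to Smith normal form yields diagonal entries (1,1,1,1,1,1,1,1,1).

∂_2: C_2 → C_1 maps a triangle to the signed sum of its edges. For instance
  ∂aei = ei − ai + ae,
  ∂dhj = hj − dj + dh.
The 30×20 boundary matrix has rank 20 and Smith normal form diag(1,1,1,1,1,1,1,1,1,1,1,1,1,1,1,1,1,1,1,2).

From H_k ≅ ker(∂_k) / im(∂_{k+1}) we obtain:

  H_0: rank C_0 − rank ∂_1 = 10 − 9 = 1, and the invariant factors of ∂_1 are all 1, so H_0 ≅ Z.
  H_1: rank ker ∂_1 − rank ∂_2 = (30 − 9) − 20 = 1, and ∂_2 has invariant factor 2 > 1, so H_1 ≅ Z ⊕ Z/2.
  H_2: rank ker ∂_2 − rank ∂_3 = (20 − 20) − 0 = 0, and there is no ∂_3, so H_2 ≅ 0.

As a check, the Euler characteristic is 10 − 30 + 20 = 0, which agrees with 1 − 1 + 0 = 0.

H_0 ≅ Z,  H_1 ≅ Z ⊕ Z/2,  H_2 = 0.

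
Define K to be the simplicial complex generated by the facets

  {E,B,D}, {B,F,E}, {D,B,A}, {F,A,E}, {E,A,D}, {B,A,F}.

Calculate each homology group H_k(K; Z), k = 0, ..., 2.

Fix the vertex order A < B < D < E < F and write every simplex with vertices in increasing order. Then dim K = 2 and the simplices of K are:

  0-simplices (5): A, B, D, E, F
  1-simplices (9): AB, AD, AE, AF, BD, BE, BF, DE, EF
  2-simplices (6): ABD, ABF, ADE, AEF, BDE, BEF

Hence C_0 ≅ Z^5, C_1 ≅ Z^9, C_2 ≅ Z^6.

∂_1: C_1 → C_0 is given by ∂[p,q] = [q] − [p]. For instance
  ∂BD = D − B.
This gives a 5×9 integer matrix of rank 4; reducing to Smith normal form yields diagonal entries (1,1,1,1).

∂_2: C_2 → C_1 sends each 2-simplex [p,q,r] to [q,r] − [p,r] + [p,q]. For instance
  ∂BEF = EF − BF + BE,
  ∂ABD = BD − AD + AB.
As a 9×6 matrix over Z this has rank 5, with invariant factors (1,1,1,1,1).

Reading off H_k = ker ∂_k / im ∂_{k+1}:

  H_0: rank C_0 − rank ∂_1 = 5 − 4 = 1, and the invariant factors of ∂_1 are all 1, so H_0 ≅ Z.
  H_1: rank ker ∂_1 − rank ∂_2 = (9 − 4) − 5 = 0, and the invariant factors of ∂_2 are all 1, so H_1 ≅ 0.
  H_2: rank ker ∂_2 − rank ∂_3 = (6 − 5) − 0 = 1, and there is no ∂_3, so H_2 ≅ Z.

H_0 ≅ Z,  H_1 = 0,  H_2 ≅ Z.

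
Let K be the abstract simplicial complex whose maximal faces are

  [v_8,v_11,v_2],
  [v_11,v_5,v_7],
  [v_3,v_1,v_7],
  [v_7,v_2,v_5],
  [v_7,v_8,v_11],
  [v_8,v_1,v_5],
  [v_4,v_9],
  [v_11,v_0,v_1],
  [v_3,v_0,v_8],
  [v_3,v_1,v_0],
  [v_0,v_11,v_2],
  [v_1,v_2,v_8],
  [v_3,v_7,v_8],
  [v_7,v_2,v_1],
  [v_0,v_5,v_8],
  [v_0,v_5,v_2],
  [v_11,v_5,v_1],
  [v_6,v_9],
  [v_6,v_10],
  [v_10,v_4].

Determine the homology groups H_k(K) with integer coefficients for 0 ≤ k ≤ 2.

H_0 ≅ Z^2,  H_1 ≅ Z^3,  H_2 ≅ Z.

Take the total order v_0 < v_1 < v_2 < v_3 < v_4 < v_5 < v_6 < v_7 < v_8 < v_9 < v_10 < v_11 on the vertex set. Then K (dimension 2) consists of the simplices:

  0-simplices (12): [v_0], [v_1], [v_2], [v_3], [v_4], [v_5], [v_6], [v_7], [v_8], [v_9], [v_10], [v_11]
  1-simplices (28): (28 of them)
  2-simplices (16): (16 of them)

giving chain groups C_0 ≅ Z^12, C_1 ≅ Z^28, C_2 ≅ Z^16.

The boundary map ∂_1: C_1 → C_0 sends each edge [p,q] (with p < q) to q − p. For instance
  ∂[v_3,v_7] = [v_7] − [v_3].
This gives a 12×28 integer matrix of rank 10; reducing to Smith normal form yields diagonal entries (1,1,1,1,1,1,1,1,1,1).

Boundary ∂_2: C_2 → C_1 maps a triangle to the signed sum of its edges. For instance
  ∂[v_3,v_7,v_8] = [v_7,v_8] − [v_3,v_8] + [v_3,v_7],
  ∂[v_0,v_1,v_11] = [v_1,v_11] − [v_0,v_11] + [v_0,v_1].
This gives a 28×16 integer matrix of rank 15; reducing to Smith normal form yields diagonal entries (1,1,1,1,1,1,1,1,1,1,1,1,1,1,1).

From H_k ≅ ker(∂_k) / im(∂_{k+1}) we obtain:

  H_0: rank C_0 − rank ∂_1 = 12 − 10 = 2, and the invariant factors of ∂_1 are all 1, so H_0 ≅ Z^2.
  H_1: rank ker ∂_1 − rank ∂_2 = (28 − 10) − 15 = 3, and the invariant factors of ∂_2 are all 1, so H_1 ≅ Z^3.
  H_2: rank ker ∂_2 − rank ∂_3 = (16 − 15) − 0 = 1, and there is no ∂_3, so H_2 ≅ Z.

As a check, the Euler characteristic is 12 − 28 + 16 = 0, which agrees with 2 − 3 + 1 = 0.
(K is a triangulation of the disjoint union of the circle S^1 and the torus T^2.)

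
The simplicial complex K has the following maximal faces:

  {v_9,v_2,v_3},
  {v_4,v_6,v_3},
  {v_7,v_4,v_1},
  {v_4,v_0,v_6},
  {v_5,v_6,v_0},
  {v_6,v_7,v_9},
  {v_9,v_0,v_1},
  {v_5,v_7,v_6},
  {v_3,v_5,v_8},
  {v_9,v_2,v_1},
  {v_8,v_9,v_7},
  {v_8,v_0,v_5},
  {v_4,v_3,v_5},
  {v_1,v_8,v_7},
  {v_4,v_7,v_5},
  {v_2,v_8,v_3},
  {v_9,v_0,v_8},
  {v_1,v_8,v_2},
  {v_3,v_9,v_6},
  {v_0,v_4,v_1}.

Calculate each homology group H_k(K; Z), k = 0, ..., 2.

Fix the vertex order v_0 < v_1 < v_2 < v_3 < v_4 < v_5 < v_6 < v_7 < v_8 < v_9 and write every simplex with vertices in increasing order. Then dim K = 2 and the simplices of K are:

  0-simplices (10): [v_0], [v_1], [v_2], [v_3], [v_4], [v_5], [v_6], [v_7], [v_8], [v_9]
  1-simplices (30): (30 of them)
  2-simplices (20): (20 of them)

Hence C_0 ≅ Z^10, C_1 ≅ Z^30, C_2 ≅ Z^20.

Boundary ∂_1: C_1 → C_0 sends each edge [p,q] (with p < q) to q − p. For instance
  ∂[v_3,v_5] = [v_5] − [v_3].
This gives a 10×30 integer matrix of rank 9; reducing to Smith normal form yields diagonal entries (1,1,1,1,1,1,1,1,1).

∂_2: C_2 → C_1 sends each 2-simplex [p,q,r] to [q,r] − [p,r] + [p,q]. For instance
  ∂[v_5,v_6,v_7] = [v_6,v_7] − [v_5,v_7] + [v_5,v_6],
  ∂[v_0,v_4,v_6] = [v_4,v_6] − [v_0,v_6] + [v_0,v_4].
The 30×20 boundary matrix has rank 20 and Smith normal form diag(1,1,1,1,1,1,1,1,1,1,1,1,1,1,1,1,1,1,1,2).

Reading off H_k = ker ∂_k / im ∂_{k+1}:

  H_0: rank C_0 − rank ∂_1 = 10 − 9 = 1, and the invariant factors of ∂_1 are all 1, so H_0 ≅ Z.
  H_1: rank ker ∂_1 − rank ∂_2 = (30 − 9) − 20 = 1, and ∂_2 has invariant factor 2 > 1, so H_1 ≅ Z ⊕ Z/2Z.
  H_2: rank ker ∂_2 − rank ∂_3 = (20 − 20) − 0 = 0, and there is no ∂_3, so H_2 ≅ 0.

H_0 = Z,  H_1 = Z ⊕ Z/2Z,  H_2 = 0.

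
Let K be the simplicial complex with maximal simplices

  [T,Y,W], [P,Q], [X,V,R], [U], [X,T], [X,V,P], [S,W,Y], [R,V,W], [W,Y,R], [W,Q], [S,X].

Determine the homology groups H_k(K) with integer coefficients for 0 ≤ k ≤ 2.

We work with the vertex ordering P < Q < R < S < T < U < V < W < X < Y. The simplices of K, each written with vertices in increasing order, are:

  0-simplices (10): P, Q, R, S, T, U, V, W, X, Y
  1-simplices (17): PQ, PV, PX, QW, RV, RW, RX, RY, SW, SX, SY, TW, TX, TY, VW, VX, WY
  2-simplices (6): PVX, RVW, RVX, RWY, SWY, TWY

so the chain groups are C_0 ≅ Z^10, C_1 ≅ Z^17, C_2 ≅ Z^6.

The boundary map ∂_1: C_1 → C_0 maps an edge to its endpoints' difference, ∂[p,q] = q − p.
The 10×17 boundary matrix has rank 8 and Smith normal form diag(1,1,1,1,1,1,1,1).

∂_2: C_2 → C_1 acts by ∂[p,q,r] = [q,r] − [p,r] + [p,q]. For instance
  ∂RWY = WY − RY + RW,
  ∂RVX = VX − RX + RV.
This gives a 17×6 integer matrix of rank 6; reducing to Smith normal form yields diagonal entries (1,1,1,1,1,1).

Reading off H_k = ker ∂_k / im ∂_{k+1}:

  H_0: rank C_0 − rank ∂_1 = 10 − 8 = 2, and the invariant factors of ∂_1 are all 1, so H_0 ≅ Z^2.
  H_1: rank ker ∂_1 − rank ∂_2 = (17 − 8) − 6 = 3, and the invariant factors of ∂_2 are all 1, so H_1 ≅ Z^3.
  H_2: rank ker ∂_2 − rank ∂_3 = (6 − 6) − 0 = 0, and there is no ∂_3, so H_2 ≅ 0.

H_0 ≅ Z^2,  H_1 ≅ Z^3,  H_2 = 0.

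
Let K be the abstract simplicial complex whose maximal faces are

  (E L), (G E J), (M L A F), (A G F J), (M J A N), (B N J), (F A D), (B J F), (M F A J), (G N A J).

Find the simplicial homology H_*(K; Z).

Take the total order A < B < D < E < F < G < J < L < M < N on the vertex set. Then K (dimension 3) consists of the simplices:

  0-simplices (10): A, B, D, E, F, G, J, L, M, N
  1-simplices (24): AD, AF, AG, AJ, AL, AM, AN, BF, BJ, BN, DF, EG, EJ, EL, FG, FJ, FL, FM, GJ, GN, JM, JN, LM, MN
  2-simplices (19): ADF, AFG, AFJ, AFL, AFM, AGJ, AGN, AJM, AJN, ALM, AMN, BFJ, BJN, EGJ, FGJ, FJM, FLM, GJN, JMN
  3-simplices (5): AFGJ, AFJM, AFLM, AGJN, AJMN

so the chain groups are C_0 ≅ Z^10, C_1 ≅ Z^24, C_2 ≅ Z^19, C_3 ≅ Z^5.

The boundary map ∂_1: C_1 → C_0 maps an edge to its endpoints' difference, ∂[p,q] = q − p. For instance
  ∂FL = L − F.
The 10×24 boundary matrix has rank 9 and Smith normal form diag(1,1,1,1,1,1,1,1,1).

∂_2: C_2 → C_1 acts by ∂[p,q,r] = [q,r] − [p,r] + [p,q]. For instance
  ∂AFJ = FJ − AJ + AF,
  ∂AMN = MN − AN + AM.
The 24×19 boundary matrix has rank 14 and Smith normal form diag(1,1,1,1,1,1,1,1,1,1,1,1,1,1).

The boundary map ∂_3: C_3 → C_2 sends each 3-simplex σ to the alternating sum Σ_i (−1)^i (σ with its i-th vertex removed). For instance
  ∂AGJN = GJN − AJN + AGN − AGJ,
  ∂AFGJ = FGJ − AGJ + AFJ − AFG.
This gives a 19×5 integer matrix of rank 5; reducing to Smith normal form yields diagonal entries (1,1,1,1,1).

Now H_k = ker ∂_k / im ∂_{k+1}, so:

  H_0: rank C_0 − rank ∂_1 = 10 − 9 = 1, and the invariant factors of ∂_1 are all 1, so H_0 ≅ Z.
  H_1: rank ker ∂_1 − rank ∂_2 = (24 − 9) − 14 = 1, and the invariant factors of ∂_2 are all 1, so H_1 ≅ Z.
  H_2: rank ker ∂_2 − rank ∂_3 = (19 − 14) − 5 = 0, and the invariant factors of ∂_3 are all 1, so H_2 ≅ 0.
  H_3: rank ker ∂_3 − rank ∂_4 = (5 − 5) − 0 = 0, and there is no ∂_4, so H_3 ≅ 0.

As a check, the Euler characteristic is 10 − 24 + 19 − 5 = 0, which agrees with 1 − 1 + 0 − 0 = 0.

H_0 = Z,  H_1 = Z,  H_2 = 0,  H_3 = 0.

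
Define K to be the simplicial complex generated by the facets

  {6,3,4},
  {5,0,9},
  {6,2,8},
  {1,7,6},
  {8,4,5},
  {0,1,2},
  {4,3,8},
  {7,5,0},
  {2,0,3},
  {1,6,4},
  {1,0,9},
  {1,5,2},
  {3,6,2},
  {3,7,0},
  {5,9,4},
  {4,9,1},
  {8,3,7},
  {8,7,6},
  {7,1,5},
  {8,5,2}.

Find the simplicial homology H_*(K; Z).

We work with the vertex ordering 0 < 1 < 2 < 3 < 4 < 5 < 6 < 7 < 8 < 9. The simplices of K, each written with vertices in increasing order, are:

  0-simplices (10): [0], [1], [2], [3], [4], [5], [6], [7], [8], [9]
  1-simplices (30): (30 of them)
  2-simplices (20): (20 of them)

Hence C_0 ≅ Z^10, C_1 ≅ Z^30, C_2 ≅ Z^20.

The boundary map ∂_1: C_1 → C_0 is given by ∂[p,q] = [q] − [p]. For instance
  ∂[0,2] = [2] − [0].
As a 10×30 matrix over Z this has rank 9, with invariant factors (1,1,1,1,1,1,1,1,1).

∂_2: C_2 → C_1 acts by ∂[p,q,r] = [q,r] − [p,r] + [p,q]. For instance
  ∂[0,2,3] = [2,3] − [0,3] + [0,2],
  ∂[1,4,6] = [4,6] − [1,6] + [1,4].
The resulting 30×20 matrix has rank 20, and its Smith normal form has invariant factors (1,1,1,1,1,1,1,1,1,1,1,1,1,1,1,1,1,1,1,2).

Now H_k = ker ∂_k / im ∂_{k+1}, so:

  H_0: rank C_0 − rank ∂_1 = 10 − 9 = 1, and the invariant factors of ∂_1 are all 1, so H_0 ≅ Z.
  H_1: rank ker ∂_1 − rank ∂_2 = (30 − 9) − 20 = 1, and ∂_2 has invariant factor 2 > 1, so H_1 ≅ Z ⊕ Z/2.
  H_2: rank ker ∂_2 − rank ∂_3 = (20 − 20) − 0 = 0, and there is no ∂_3, so H_2 ≅ 0.

As a check, the Euler characteristic is 10 − 30 + 20 = 0, which agrees with 1 − 1 + 0 = 0.

H_0 = Z,  H_1 = Z ⊕ Z/2,  H_2 = 0.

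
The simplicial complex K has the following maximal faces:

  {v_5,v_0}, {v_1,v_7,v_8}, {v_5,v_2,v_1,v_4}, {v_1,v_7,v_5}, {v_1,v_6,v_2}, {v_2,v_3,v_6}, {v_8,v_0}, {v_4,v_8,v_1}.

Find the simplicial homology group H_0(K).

H_0 = Z.

Order the vertices as v_0 < v_1 < v_2 < v_3 < v_4 < v_5 < v_6 < v_7 < v_8. Listing each simplex with vertices in this order, K has dimension 3 with simplices:

  0-simplices (9): [v_0], [v_1], [v_2], [v_3], [v_4], [v_5], [v_6], [v_7], [v_8]
  1-simplices (17): (17 of them)
  2-simplices (9): [v_1,v_2,v_4], [v_1,v_2,v_5], [v_1,v_2,v_6], [v_1,v_4,v_5], [v_1,v_4,v_8], [v_1,v_5,v_7], [v_1,v_7,v_8], [v_2,v_3,v_6], [v_2,v_4,v_5]
  3-simplices (1): [v_1,v_2,v_4,v_5]

so the chain groups are C_0 ≅ Z^9, C_1 ≅ Z^17, C_2 ≅ Z^9, C_3 ≅ Z^1.

Boundary ∂_1: C_1 → C_0 sends each edge [p,q] (with p < q) to q − p. For instance
  ∂[v_5,v_7] = [v_7] − [v_5].
The resulting 9×17 matrix has rank 8, and its Smith normal form has invariant factors (1,1,1,1,1,1,1,1).

Boundary ∂_2: C_2 → C_1 maps a triangle to the signed sum of its edges. For instance
  ∂[v_1,v_2,v_6] = [v_2,v_6] − [v_1,v_6] + [v_1,v_2],
  ∂[v_1,v_4,v_5] = [v_4,v_5] − [v_1,v_5] + [v_1,v_4].
The 17×9 boundary matrix has rank 8 and Smith normal form diag(1,1,1,1,1,1,1,1).

The boundary map ∂_3: C_3 → C_2 sends each 3-simplex σ to the alternating sum Σ_i (−1)^i (σ with its i-th vertex removed). For instance
  ∂[v_1,v_2,v_4,v_5] = [v_2,v_4,v_5] − [v_1,v_4,v_5] + [v_1,v_2,v_5] − [v_1,v_2,v_4].
This gives a 9×1 integer matrix of rank 1; reducing to Smith normal form yields diagonal entries (1).

Computing H_k = (kernel of ∂_k) / (image of ∂_{k+1}):

  H_0: rank C_0 − rank ∂_1 = 9 − 8 = 1, and the invariant factors of ∂_1 are all 1, so H_0 ≅ Z.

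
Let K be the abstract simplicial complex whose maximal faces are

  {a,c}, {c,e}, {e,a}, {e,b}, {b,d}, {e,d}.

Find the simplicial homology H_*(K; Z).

H_0 ≅ Z,  H_1 ≅ Z^2.

Fix the vertex order a < b < c < d < e and write every simplex with vertices in increasing order. Then dim K = 1 and the simplices of K are:

  0-simplices (5): a, b, c, d, e
  1-simplices (6): ac, ae, bd, be, ce, de

giving chain groups C_0 ≅ Z^5, C_1 ≅ Z^6.

∂_1: C_1 → C_0 sends each edge [p,q] (with p < q) to q − p.
The resulting 5×6 matrix has rank 4, and its Smith normal form has invariant factors (1,1,1,1).

Computing H_k = (kernel of ∂_k) / (image of ∂_{k+1}):

  H_0: rank C_0 − rank ∂_1 = 5 − 4 = 1, and the invariant factors of ∂_1 are all 1, so H_0 ≅ Z.
  H_1: rank ker ∂_1 − rank ∂_2 = (6 − 4) − 0 = 2, and there is no ∂_2, so H_1 ≅ Z^2.

As a check, the Euler characteristic is 5 − 6 = -1, which agrees with 1 − 2 = -1.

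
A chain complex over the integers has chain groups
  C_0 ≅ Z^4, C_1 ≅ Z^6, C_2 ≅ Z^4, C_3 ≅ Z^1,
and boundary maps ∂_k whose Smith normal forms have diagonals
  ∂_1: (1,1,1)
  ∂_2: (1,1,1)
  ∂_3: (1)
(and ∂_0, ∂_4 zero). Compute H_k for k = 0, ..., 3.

H_0 ≅ Z,  H_1 = 0,  H_2 = 0,  H_3 = 0.

H_0: b_0 = 4 − 0 − 3 = 1; torsion from ∂_1 factors > 1: none. So H_0 ≅ Z.
H_1: b_1 = 6 − 3 − 3 = 0; torsion from ∂_2 factors > 1: none. So H_1 ≅ 0.
H_2: b_2 = 4 − 3 − 1 = 0; torsion from ∂_3 factors > 1: none. So H_2 ≅ 0.
H_3: b_3 = 1 − 1 − 0 = 0; torsion from ∂_4 factors > 1: none. So H_3 ≅ 0.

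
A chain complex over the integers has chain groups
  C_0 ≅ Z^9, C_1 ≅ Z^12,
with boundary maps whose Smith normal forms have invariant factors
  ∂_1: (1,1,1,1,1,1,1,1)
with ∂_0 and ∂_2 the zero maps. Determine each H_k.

H_0: b_0 = 9 − 0 − 8 = 1; torsion from ∂_1 factors > 1: none. So H_0 ≅ Z.
H_1: b_1 = 12 − 8 − 0 = 4; torsion from ∂_2 factors > 1: none. So H_1 ≅ Z^4.

H_0 ≅ Z,  H_1 ≅ Z^4.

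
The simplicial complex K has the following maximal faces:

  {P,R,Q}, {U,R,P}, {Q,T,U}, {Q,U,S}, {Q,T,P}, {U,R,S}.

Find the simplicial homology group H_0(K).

Order the vertices as P < Q < R < S < T < U. Listing each simplex with vertices in this order, K has dimension 2 with simplices:

  0-simplices (6): P, Q, R, S, T, U
  1-simplices (12): PQ, PR, PT, PU, QR, QS, QT, QU, RS, RU, SU, TU
  2-simplices (6): PQR, PQT, PRU, QSU, QTU, RSU

Hence C_0 ≅ Z^6, C_1 ≅ Z^12, C_2 ≅ Z^6.

∂_1: C_1 → C_0 is given by ∂[p,q] = [q] − [p]. For instance
  ∂RU = U − R.
The 6×12 boundary matrix has rank 5 and Smith normal form diag(1,1,1,1,1).

The boundary map ∂_2: C_2 → C_1 maps a triangle to the signed sum of its edges. For instance
  ∂RSU = SU − RU + RS,
  ∂QSU = SU − QU + QS.
As a 12×6 matrix over Z this has rank 6, with invariant factors (1,1,1,1,1,1).

Computing H_k = (kernel of ∂_k) / (image of ∂_{k+1}):

  H_0: rank C_0 − rank ∂_1 = 6 − 5 = 1, and the invariant factors of ∂_1 are all 1, so H_0 = Z.

H_0 = Z.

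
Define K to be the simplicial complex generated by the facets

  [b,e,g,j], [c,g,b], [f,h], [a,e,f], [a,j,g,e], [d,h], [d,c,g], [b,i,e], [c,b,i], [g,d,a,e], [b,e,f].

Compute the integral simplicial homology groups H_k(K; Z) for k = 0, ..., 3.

H_0 ≅ Z,  H_1 ≅ Z,  H_2 = 0,  H_3 = 0.

Take the total order a < b < c < d < e < f < g < h < i < j on the vertex set. Then K (dimension 3) consists of the simplices:

  0-simplices (10): a, b, c, d, e, f, g, h, i, j
  1-simplices (23): ad, ae, af, ag, aj, bc, be, bf, bg, bi, bj, cd, cg, ci, de, dg, dh, ef, eg, ei, ej, fh, gj
  2-simplices (16): ade, adg, aef, aeg, aej, agj, bcg, bci, bef, beg, bei, bej, bgj, cdg, deg, egj
  3-simplices (3): adeg, aegj, begj

Hence C_0 ≅ Z^10, C_1 ≅ Z^23, C_2 ≅ Z^16, C_3 ≅ Z^3.

∂_1: C_1 → C_0 sends each edge [p,q] (with p < q) to q − p.
As a 10×23 matrix over Z this has rank 9, with invariant factors (1,1,1,1,1,1,1,1,1).

The boundary map ∂_2: C_2 → C_1 sends each 2-simplex [p,q,r] to [q,r] − [p,r] + [p,q]. For instance
  ∂adg = dg − ag + ad,
  ∂bci = ci − bi + bc.
The 23×16 boundary matrix has rank 13 and Smith normal form diag(1,1,1,1,1,1,1,1,1,1,1,1,1).

The boundary map ∂_3: C_3 → C_2 sends each 3-simplex σ to the alternating sum Σ_i (−1)^i (σ with its i-th vertex removed). For instance
  ∂aegj = egj − agj + aej − aeg,
  ∂begj = egj − bgj + bej − beg.
This gives a 16×3 integer matrix of rank 3; reducing to Smith normal form yields diagonal entries (1,1,1).

Reading off H_k = ker ∂_k / im ∂_{k+1}:

  H_0: rank C_0 − rank ∂_1 = 10 − 9 = 1, and the invariant factors of ∂_1 are all 1, so H_0 ≅ Z.
  H_1: rank ker ∂_1 − rank ∂_2 = (23 − 9) − 13 = 1, and the invariant factors of ∂_2 are all 1, so H_1 ≅ Z.
  H_2: rank ker ∂_2 − rank ∂_3 = (16 − 13) − 3 = 0, and the invariant factors of ∂_3 are all 1, so H_2 ≅ 0.
  H_3: rank ker ∂_3 − rank ∂_4 = (3 − 3) − 0 = 0, and there is no ∂_4, so H_3 ≅ 0.

As a check, the Euler characteristic is 10 − 23 + 16 − 3 = 0, which agrees with 1 − 1 + 0 − 0 = 0.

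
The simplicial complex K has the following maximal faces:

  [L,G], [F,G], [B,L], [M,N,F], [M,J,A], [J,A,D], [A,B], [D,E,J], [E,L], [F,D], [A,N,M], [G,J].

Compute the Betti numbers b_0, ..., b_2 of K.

b_0 = 1, b_1 = 4, b_2 = 0.

We work with the vertex ordering A < B < D < E < F < G < J < L < M < N. The simplices of K, each written with vertices in increasing order, are:

  0-simplices (10): A, B, D, E, F, G, J, L, M, N
  1-simplices (18): AB, AD, AJ, AM, AN, BL, DE, DF, DJ, EJ, EL, FG, FM, FN, GJ, GL, JM, MN
  2-simplices (5): ADJ, AJM, AMN, DEJ, FMN

giving chain groups C_0 ≅ Z^10, C_1 ≅ Z^18, C_2 ≅ Z^5.

∂_1: C_1 → C_0 is given by ∂[p,q] = [q] − [p]. For instance
  ∂BL = L − B.
The 10×18 boundary matrix has rank 9 and Smith normal form diag(1,1,1,1,1,1,1,1,1).

∂_2: C_2 → C_1 sends each 2-simplex [p,q,r] to [q,r] − [p,r] + [p,q]. For instance
  ∂AMN = MN − AN + AM,
  ∂DEJ = EJ − DJ + DE.
As a 18×5 matrix over Z this has rank 5, with invariant factors (1,1,1,1,1).

From H_k ≅ ker(∂_k) / im(∂_{k+1}) we obtain:

  H_0: rank C_0 − rank ∂_1 = 10 − 9 = 1, and the invariant factors of ∂_1 are all 1, so H_0 = Z.
  H_1: rank ker ∂_1 − rank ∂_2 = (18 − 9) − 5 = 4, and the invariant factors of ∂_2 are all 1, so H_1 = Z^4.
  H_2: rank ker ∂_2 − rank ∂_3 = (5 − 5) − 0 = 0, and there is no ∂_3, so H_2 = 0.

Hence the Betti numbers are b_0 = 1, b_1 = 4, b_2 = 0.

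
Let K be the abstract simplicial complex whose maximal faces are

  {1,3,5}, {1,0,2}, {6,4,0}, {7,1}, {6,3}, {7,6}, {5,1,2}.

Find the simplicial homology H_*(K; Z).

H_0 = Z,  H_1 = Z^2,  H_2 = 0.

Fix the vertex order 0 < 1 < 2 < 3 < 4 < 5 < 6 < 7 and write every simplex with vertices in increasing order. Then dim K = 2 and the simplices of K are:

  0-simplices (8): [0], [1], [2], [3], [4], [5], [6], [7]
  1-simplices (13): [0,1], [0,2], [0,4], [0,6], [1,2], [1,3], [1,5], [1,7], [2,5], [3,5], [3,6], [4,6], [6,7]
  2-simplices (4): [0,1,2], [0,4,6], [1,2,5], [1,3,5]

Hence C_0 ≅ Z^8, C_1 ≅ Z^13, C_2 ≅ Z^4.

∂_1: C_1 → C_0 is given by ∂[p,q] = [q] − [p].
The 8×13 boundary matrix has rank 7 and Smith normal form diag(1,1,1,1,1,1,1).

The boundary map ∂_2: C_2 → C_1 sends each 2-simplex [p,q,r] to [q,r] − [p,r] + [p,q]. For instance
  ∂[1,3,5] = [3,5] − [1,5] + [1,3],
  ∂[1,2,5] = [2,5] − [1,5] + [1,2].
The 13×4 boundary matrix has rank 4 and Smith normal form diag(1,1,1,1).

Now H_k = ker ∂_k / im ∂_{k+1}, so:

  H_0: rank C_0 − rank ∂_1 = 8 − 7 = 1, and the invariant factors of ∂_1 are all 1, so H_0 = Z.
  H_1: rank ker ∂_1 − rank ∂_2 = (13 − 7) − 4 = 2, and the invariant factors of ∂_2 are all 1, so H_1 = Z^2.
  H_2: rank ker ∂_2 − rank ∂_3 = (4 − 4) − 0 = 0, and there is no ∂_3, so H_2 = 0.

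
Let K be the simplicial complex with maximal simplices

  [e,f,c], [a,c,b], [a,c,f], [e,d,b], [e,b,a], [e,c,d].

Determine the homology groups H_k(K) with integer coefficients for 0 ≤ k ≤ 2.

H_0 = Z,  H_1 = Z,  H_2 = 0.

K has 6 vertices, 12 edges, 6 triangles.
rank ∂_0 = 0, rank ∂_1 = 5 ⇒ b_0 = 6 − 0 − 5 = 1; all invariant factors of ∂_1 are 1 so no torsion. So H_0 ≅ Z.
rank ∂_1 = 5, rank ∂_2 = 6 ⇒ b_1 = 12 − 5 − 6 = 1; all invariant factors of ∂_2 are 1 so no torsion. So H_1 ≅ Z.
rank ∂_2 = 6, rank ∂_3 = 0 ⇒ b_2 = 6 − 6 − 0 = 0. So H_2 ≅ 0.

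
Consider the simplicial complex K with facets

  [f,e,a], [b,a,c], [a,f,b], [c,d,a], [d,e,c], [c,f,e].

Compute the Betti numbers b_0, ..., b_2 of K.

We work with the vertex ordering a < b < c < d < e < f. The simplices of K, each written with vertices in increasing order, are:

  0-simplices (6): a, b, c, d, e, f
  1-simplices (12): ab, ac, ad, ae, af, bc, bf, cd, ce, cf, de, ef
  2-simplices (6): abc, abf, acd, aef, cde, cef

giving chain groups C_0 ≅ Z^6, C_1 ≅ Z^12, C_2 ≅ Z^6.

The boundary map ∂_1: C_1 → C_0 maps an edge to its endpoints' difference, ∂[p,q] = q − p.
The resulting 6×12 matrix has rank 5, and its Smith normal form has invariant factors (1,1,1,1,1).

The boundary map ∂_2: C_2 → C_1 sends each 2-simplex [p,q,r] to [q,r] − [p,r] + [p,q]. For instance
  ∂cde = de − ce + cd,
  ∂cef = ef − cf + ce.
As a 12×6 matrix over Z this has rank 6, with invariant factors (1,1,1,1,1,1).

From H_k ≅ ker(∂_k) / im(∂_{k+1}) we obtain:

  H_0: rank C_0 − rank ∂_1 = 6 − 5 = 1, and the invariant factors of ∂_1 are all 1, so H_0 = Z.
  H_1: rank ker ∂_1 − rank ∂_2 = (12 − 5) − 6 = 1, and the invariant factors of ∂_2 are all 1, so H_1 = Z.
  H_2: rank ker ∂_2 − rank ∂_3 = (6 − 6) − 0 = 0, and there is no ∂_3, so H_2 = 0.

As a check, the Euler characteristic is 6 − 12 + 6 = 0, which agrees with 1 − 1 + 0 = 0.

Hence the Betti numbers are b_0 = 1, b_1 = 1, b_2 = 0.

b_0 = 1, b_1 = 1, b_2 = 0.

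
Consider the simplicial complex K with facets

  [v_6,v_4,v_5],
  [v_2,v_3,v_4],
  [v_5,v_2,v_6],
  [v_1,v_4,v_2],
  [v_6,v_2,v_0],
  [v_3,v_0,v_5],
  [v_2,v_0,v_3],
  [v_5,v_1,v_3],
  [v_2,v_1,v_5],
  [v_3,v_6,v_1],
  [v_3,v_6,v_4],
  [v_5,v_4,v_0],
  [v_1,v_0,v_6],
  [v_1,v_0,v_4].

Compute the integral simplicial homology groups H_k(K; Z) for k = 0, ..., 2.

Order the vertices as v_0 < v_1 < v_2 < v_3 < v_4 < v_5 < v_6. Listing each simplex with vertices in this order, K has dimension 2 with simplices:

  0-simplices (7): [v_0], [v_1], [v_2], [v_3], [v_4], [v_5], [v_6]
  1-simplices (21): (21 of them)
  2-simplices (14): (14 of them)

giving chain groups C_0 ≅ Z^7, C_1 ≅ Z^21, C_2 ≅ Z^14.

The boundary map ∂_1: C_1 → C_0 is given by ∂[p,q] = [q] − [p]. For instance
  ∂[v_3,v_6] = [v_6] − [v_3].
The resulting 7×21 matrix has rank 6, and its Smith normal form has invariant factors (1,1,1,1,1,1).

Boundary ∂_2: C_2 → C_1 acts by ∂[p,q,r] = [q,r] − [p,r] + [p,q]. For instance
  ∂[v_4,v_5,v_6] = [v_5,v_6] − [v_4,v_6] + [v_4,v_5],
  ∂[v_1,v_3,v_5] = [v_3,v_5] − [v_1,v_5] + [v_1,v_3].
As a 21×14 matrix over Z this has rank 13, with invariant factors (1,1,1,1,1,1,1,1,1,1,1,1,1).

Computing H_k = (kernel of ∂_k) / (image of ∂_{k+1}):

  H_0: rank C_0 − rank ∂_1 = 7 − 6 = 1, and the invariant factors of ∂_1 are all 1, so H_0 = Z.
  H_1: rank ker ∂_1 − rank ∂_2 = (21 − 6) − 13 = 2, and the invariant factors of ∂_2 are all 1, so H_1 = Z^2.
  H_2: rank ker ∂_2 − rank ∂_3 = (14 − 13) − 0 = 1, and there is no ∂_3, so H_2 = Z.

H_0 = Z,  H_1 = Z^2,  H_2 = Z.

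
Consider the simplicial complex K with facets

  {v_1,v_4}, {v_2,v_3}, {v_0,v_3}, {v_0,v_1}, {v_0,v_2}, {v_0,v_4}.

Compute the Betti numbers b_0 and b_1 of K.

b_0 = 1, b_1 = 2.

We work with the vertex ordering v_0 < v_1 < v_2 < v_3 < v_4. The simplices of K, each written with vertices in increasing order, are:

  0-simplices (5): [v_0], [v_1], [v_2], [v_3], [v_4]
  1-simplices (6): [v_0,v_1], [v_0,v_2], [v_0,v_3], [v_0,v_4], [v_1,v_4], [v_2,v_3]

giving chain groups C_0 ≅ Z^5, C_1 ≅ Z^6.

Boundary ∂_1: C_1 → C_0 sends each edge [p,q] (with p < q) to q − p. For instance
  ∂[v_0,v_2] = [v_2] − [v_0].
As a 5×6 matrix over Z this has rank 4, with invariant factors (1,1,1,1).

Reading off H_k = ker ∂_k / im ∂_{k+1}:

  H_0: rank C_0 − rank ∂_1 = 5 − 4 = 1, and the invariant factors of ∂_1 are all 1, so H_0 ≅ Z.
  H_1: rank ker ∂_1 − rank ∂_2 = (6 − 4) − 0 = 2, and there is no ∂_2, so H_1 ≅ Z^2.

As a check, the Euler characteristic is 5 − 6 = -1, which agrees with 1 − 2 = -1.

Hence the Betti numbers are b_0 = 1, b_1 = 2.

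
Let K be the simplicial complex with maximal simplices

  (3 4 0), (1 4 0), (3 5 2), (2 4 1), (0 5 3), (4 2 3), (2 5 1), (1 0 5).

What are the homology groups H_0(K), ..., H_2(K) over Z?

Take the total order 0 < 1 < 2 < 3 < 4 < 5 on the vertex set. Then K (dimension 2) consists of the simplices:

  0-simplices (6): [0], [1], [2], [3], [4], [5]
  1-simplices (12): [0,1], [0,3], [0,4], [0,5], [1,2], [1,4], [1,5], [2,3], [2,4], [2,5], [3,4], [3,5]
  2-simplices (8): [0,1,4], [0,1,5], [0,3,4], [0,3,5], [1,2,4], [1,2,5], [2,3,4], [2,3,5]

so the chain groups are C_0 ≅ Z^6, C_1 ≅ Z^12, C_2 ≅ Z^8.

The boundary map ∂_1: C_1 → C_0 is given by ∂[p,q] = [q] − [p]. For instance
  ∂[2,3] = [3] − [2].
The 6×12 boundary matrix has rank 5 and Smith normal form diag(1,1,1,1,1).

The boundary map ∂_2: C_2 → C_1 maps a triangle to the signed sum of its edges. For instance
  ∂[0,3,4] = [3,4] − [0,4] + [0,3],
  ∂[2,3,4] = [3,4] − [2,4] + [2,3].
As a 12×8 matrix over Z this has rank 7, with invariant factors (1,1,1,1,1,1,1).

Computing H_k = (kernel of ∂_k) / (image of ∂_{k+1}):

  H_0: rank C_0 − rank ∂_1 = 6 − 5 = 1, and the invariant factors of ∂_1 are all 1, so H_0 = Z.
  H_1: rank ker ∂_1 − rank ∂_2 = (12 − 5) − 7 = 0, and the invariant factors of ∂_2 are all 1, so H_1 = 0.
  H_2: rank ker ∂_2 − rank ∂_3 = (8 − 7) − 0 = 1, and there is no ∂_3, so H_2 = Z.

H_0 = Z,  H_1 = 0,  H_2 = Z.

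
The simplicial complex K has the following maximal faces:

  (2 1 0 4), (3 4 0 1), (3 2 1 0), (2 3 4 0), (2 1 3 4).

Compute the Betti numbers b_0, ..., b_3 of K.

We work with the vertex ordering 0 < 1 < 2 < 3 < 4. The simplices of K, each written with vertices in increasing order, are:

  0-simplices (5): [0], [1], [2], [3], [4]
  1-simplices (10): [0,1], [0,2], [0,3], [0,4], [1,2], [1,3], [1,4], [2,3], [2,4], [3,4]
  2-simplices (10): [0,1,2], [0,1,3], [0,1,4], [0,2,3], [0,2,4], [0,3,4], [1,2,3], [1,2,4], [1,3,4], [2,3,4]
  3-simplices (5): [0,1,2,3], [0,1,2,4], [0,1,3,4], [0,2,3,4], [1,2,3,4]

giving chain groups C_0 ≅ Z^5, C_1 ≅ Z^10, C_2 ≅ Z^10, C_3 ≅ Z^5.

Boundary ∂_1: C_1 → C_0 maps an edge to its endpoints' difference, ∂[p,q] = q − p. For instance
  ∂[0,4] = [4] − [0].
The 5×10 boundary matrix has rank 4 and Smith normal form diag(1,1,1,1).

The boundary map ∂_2: C_2 → C_1 maps a triangle to the signed sum of its edges. For instance
  ∂[0,2,3] = [2,3] − [0,3] + [0,2],
  ∂[1,2,3] = [2,3] − [1,3] + [1,2].
This gives a 10×10 integer matrix of rank 6; reducing to Smith normal form yields diagonal entries (1,1,1,1,1,1).

The boundary map ∂_3: C_3 → C_2 sends each 3-simplex σ to the alternating sum Σ_i (−1)^i (σ with its i-th vertex removed). For instance
  ∂[0,1,3,4] = [1,3,4] − [0,3,4] + [0,1,4] − [0,1,3],
  ∂[1,2,3,4] = [2,3,4] − [1,3,4] + [1,2,4] − [1,2,3].
The 10×5 boundary matrix has rank 4 and Smith normal form diag(1,1,1,1).

Reading off H_k = ker ∂_k / im ∂_{k+1}:

  H_0: rank C_0 − rank ∂_1 = 5 − 4 = 1, and the invariant factors of ∂_1 are all 1, so H_0 ≅ Z.
  H_1: rank ker ∂_1 − rank ∂_2 = (10 − 4) − 6 = 0, and the invariant factors of ∂_2 are all 1, so H_1 ≅ 0.
  H_2: rank ker ∂_2 − rank ∂_3 = (10 − 6) − 4 = 0, and the invariant factors of ∂_3 are all 1, so H_2 ≅ 0.
  H_3: rank ker ∂_3 − rank ∂_4 = (5 − 4) − 0 = 1, and there is no ∂_4, so H_3 ≅ Z.

As a check, the Euler characteristic is 5 − 10 + 10 − 5 = 0, which agrees with 1 − 0 + 0 − 1 = 0.
(K is a triangulation of the 3-sphere S^3.)

Hence the Betti numbers are b_0 = 1, b_1 = 0, b_2 = 0, b_3 = 1.

b_0 = 1, b_1 = 0, b_2 = 0, b_3 = 1.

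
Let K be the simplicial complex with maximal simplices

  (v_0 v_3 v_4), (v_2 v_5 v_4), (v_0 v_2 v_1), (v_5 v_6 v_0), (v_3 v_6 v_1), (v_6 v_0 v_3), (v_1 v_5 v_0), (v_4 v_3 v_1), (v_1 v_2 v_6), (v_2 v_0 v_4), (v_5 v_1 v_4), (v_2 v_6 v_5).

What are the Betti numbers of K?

b_0 = 1, b_1 = 0, b_2 = 0.

Fix the vertex order v_0 < v_1 < v_2 < v_3 < v_4 < v_5 < v_6 and write every simplex with vertices in increasing order. Then dim K = 2 and the simplices of K are:

  0-simplices (7): [v_0], [v_1], [v_2], [v_3], [v_4], [v_5], [v_6]
  1-simplices (18): (18 of them)
  2-simplices (12): (12 of them)

Hence C_0 ≅ Z^7, C_1 ≅ Z^18, C_2 ≅ Z^12.

The boundary map ∂_1: C_1 → C_0 is given by ∂[p,q] = [q] − [p].
The 7×18 boundary matrix has rank 6 and Smith normal form diag(1,1,1,1,1,1).

∂_2: C_2 → C_1 sends each 2-simplex [p,q,r] to [q,r] − [p,r] + [p,q]. For instance
  ∂[v_1,v_3,v_4] = [v_3,v_4] − [v_1,v_4] + [v_1,v_3],
  ∂[v_1,v_3,v_6] = [v_3,v_6] − [v_1,v_6] + [v_1,v_3].
As a 18×12 matrix over Z this has rank 12, with invariant factors (1,1,1,1,1,1,1,1,1,1,1,2).

Computing H_k = (kernel of ∂_k) / (image of ∂_{k+1}):

  H_0: rank C_0 − rank ∂_1 = 7 − 6 = 1, and the invariant factors of ∂_1 are all 1, so H_0 ≅ Z.
  H_1: rank ker ∂_1 − rank ∂_2 = (18 − 6) − 12 = 0, and ∂_2 has invariant factor 2 > 1, so H_1 ≅ Z/2.
  H_2: rank ker ∂_2 − rank ∂_3 = (12 − 12) − 0 = 0, and there is no ∂_3, so H_2 ≅ 0.

As a check, the Euler characteristic is 7 − 18 + 12 = 1, which agrees with 1 − 0 + 0 = 1.
(K is a triangulation of the real projective plane RP^2.)

Hence the Betti numbers are b_0 = 1, b_1 = 0, b_2 = 0.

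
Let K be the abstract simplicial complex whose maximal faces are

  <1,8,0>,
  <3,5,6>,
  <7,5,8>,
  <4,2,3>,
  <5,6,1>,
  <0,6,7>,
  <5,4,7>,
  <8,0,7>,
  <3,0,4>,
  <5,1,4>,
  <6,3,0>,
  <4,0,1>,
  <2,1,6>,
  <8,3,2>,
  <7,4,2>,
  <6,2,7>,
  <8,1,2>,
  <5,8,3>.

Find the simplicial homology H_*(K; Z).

H_0 = Z,  H_1 = Z^2,  H_2 = Z.

Fix the vertex order 0 < 1 < 2 < 3 < 4 < 5 < 6 < 7 < 8 and write every simplex with vertices in increasing order. Then dim K = 2 and the simplices of K are:

  0-simplices (9): [0], [1], [2], [3], [4], [5], [6], [7], [8]
  1-simplices (27): (27 of them)
  2-simplices (18): [0,1,4], [0,1,8], [0,3,4], [0,3,6], [0,6,7], [0,7,8], [1,2,6], [1,2,8], [1,4,5], [1,5,6], [2,3,4], [2,3,8], [2,4,7], [2,6,7], [3,5,6], [3,5,8], [4,5,7], [5,7,8]

Hence C_0 ≅ Z^9, C_1 ≅ Z^27, C_2 ≅ Z^18.

The boundary map ∂_1: C_1 → C_0 sends each edge [p,q] (with p < q) to q − p. For instance
  ∂[6,7] = [7] − [6].
The resulting 9×27 matrix has rank 8, and its Smith normal form has invariant factors (1,1,1,1,1,1,1,1).

∂_2: C_2 → C_1 maps a triangle to the signed sum of its edges. For instance
  ∂[0,1,8] = [1,8] − [0,8] + [0,1],
  ∂[2,4,7] = [4,7] − [2,7] + [2,4].
This gives a 27×18 integer matrix of rank 17; reducing to Smith normal form yields diagonal entries (1,1,1,1,1,1,1,1,1,1,1,1,1,1,1,1,1).

Reading off H_k = ker ∂_k / im ∂_{k+1}:

  H_0: rank C_0 − rank ∂_1 = 9 − 8 = 1, and the invariant factors of ∂_1 are all 1, so H_0 = Z.
  H_1: rank ker ∂_1 − rank ∂_2 = (27 − 8) − 17 = 2, and the invariant factors of ∂_2 are all 1, so H_1 = Z^2.
  H_2: rank ker ∂_2 − rank ∂_3 = (18 − 17) − 0 = 1, and there is no ∂_3, so H_2 = Z.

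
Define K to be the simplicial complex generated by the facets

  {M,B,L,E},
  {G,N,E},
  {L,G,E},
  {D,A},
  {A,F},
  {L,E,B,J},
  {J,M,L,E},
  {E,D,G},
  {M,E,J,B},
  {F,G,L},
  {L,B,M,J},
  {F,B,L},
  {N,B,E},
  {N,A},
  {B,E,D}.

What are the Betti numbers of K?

K has 10 vertices, 24 edges, 17 triangles, 5 3-simplices.
rank ∂_0 = 0, rank ∂_1 = 9 ⇒ b_0 = 10 − 0 − 9 = 1; all invariant factors of ∂_1 are 1 so no torsion. So H_0 = Z.
rank ∂_1 = 9, rank ∂_2 = 13 ⇒ b_1 = 24 − 9 − 13 = 2; all invariant factors of ∂_2 are 1 so no torsion. So H_1 = Z^2.
rank ∂_2 = 13, rank ∂_3 = 4 ⇒ b_2 = 17 − 13 − 4 = 0; all invariant factors of ∂_3 are 1 so no torsion. So H_2 = 0.
rank ∂_3 = 4, rank ∂_4 = 0 ⇒ b_3 = 5 − 4 − 0 = 1. So H_3 = Z.

b_0 = 1, b_1 = 2, b_2 = 0, b_3 = 1.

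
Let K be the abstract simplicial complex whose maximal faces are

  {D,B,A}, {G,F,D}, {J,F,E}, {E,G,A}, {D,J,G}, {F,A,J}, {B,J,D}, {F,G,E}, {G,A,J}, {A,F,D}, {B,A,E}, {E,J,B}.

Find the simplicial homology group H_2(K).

Fix the vertex order A < B < D < E < F < G < J and write every simplex with vertices in increasing order. Then dim K = 2 and the simplices of K are:

  0-simplices (7): A, B, D, E, F, G, J
  1-simplices (18): AB, AD, AE, AF, AG, AJ, BD, BE, BJ, DF, DG, DJ, EF, EG, EJ, FG, FJ, GJ
  2-simplices (12): ABD, ABE, ADF, AEG, AFJ, AGJ, BDJ, BEJ, DFG, DGJ, EFG, EFJ

Hence C_0 ≅ Z^7, C_1 ≅ Z^18, C_2 ≅ Z^12.

Boundary ∂_1: C_1 → C_0 sends each edge [p,q] (with p < q) to q − p. For instance
  ∂EG = G − E.
The 7×18 boundary matrix has rank 6 and Smith normal form diag(1,1,1,1,1,1).

∂_2: C_2 → C_1 maps a triangle to the signed sum of its edges. For instance
  ∂AGJ = GJ − AJ + AG,
  ∂EFJ = FJ − EJ + EF.
As a 18×12 matrix over Z this has rank 12, with invariant factors (1,1,1,1,1,1,1,1,1,1,1,2).

From H_k ≅ ker(∂_k) / im(∂_{k+1}) we obtain:

  H_2: rank ker ∂_2 − rank ∂_3 = (12 − 12) − 0 = 0, and there is no ∂_3, so H_2 = 0.

(K is a triangulation of the real projective plane RP^2.)

H_2 ≅ 0.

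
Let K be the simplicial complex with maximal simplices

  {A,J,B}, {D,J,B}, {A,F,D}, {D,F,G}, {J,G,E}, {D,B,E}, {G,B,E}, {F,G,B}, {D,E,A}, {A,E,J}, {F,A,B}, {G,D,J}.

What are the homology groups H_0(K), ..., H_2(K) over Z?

K has 7 vertices, 18 edges, 12 triangles.
rank ∂_0 = 0, rank ∂_1 = 6 ⇒ b_0 = 7 − 0 − 6 = 1; all invariant factors of ∂_1 are 1 so no torsion. So H_0 ≅ Z.
rank ∂_1 = 6, rank ∂_2 = 12 ⇒ b_1 = 18 − 6 − 12 = 0; ∂_2 has invariant factor(s) [2] giving torsion. So H_1 ≅ Z/2.
rank ∂_2 = 12, rank ∂_3 = 0 ⇒ b_2 = 12 − 12 − 0 = 0. So H_2 ≅ 0.

H_0 = Z,  H_1 = Z/2,  H_2 = 0.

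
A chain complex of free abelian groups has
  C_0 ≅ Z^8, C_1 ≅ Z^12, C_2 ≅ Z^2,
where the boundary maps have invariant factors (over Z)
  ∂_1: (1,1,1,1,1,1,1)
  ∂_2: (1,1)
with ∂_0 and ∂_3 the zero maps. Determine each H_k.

H_0: b_0 = 8 − 0 − 7 = 1; torsion from ∂_1 factors > 1: none. So H_0 ≅ Z.
H_1: b_1 = 12 − 7 − 2 = 3; torsion from ∂_2 factors > 1: none. So H_1 ≅ Z^3.
H_2: b_2 = 2 − 2 − 0 = 0; torsion from ∂_3 factors > 1: none. So H_2 ≅ 0.

H_0 ≅ Z,  H_1 ≅ Z^3,  H_2 = 0.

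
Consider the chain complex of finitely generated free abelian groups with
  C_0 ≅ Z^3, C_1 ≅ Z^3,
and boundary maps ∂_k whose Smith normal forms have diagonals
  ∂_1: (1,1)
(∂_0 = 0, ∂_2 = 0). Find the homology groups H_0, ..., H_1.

H_0: b_0 = 3 − 0 − 2 = 1; torsion from ∂_1 factors > 1: none. So H_0 ≅ Z.
H_1: b_1 = 3 − 2 − 0 = 1; torsion from ∂_2 factors > 1: none. So H_1 ≅ Z.

H_0 ≅ Z,  H_1 ≅ Z.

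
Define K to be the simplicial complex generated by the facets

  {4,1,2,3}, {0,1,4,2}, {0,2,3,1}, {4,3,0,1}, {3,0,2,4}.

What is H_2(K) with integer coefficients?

Fix the vertex order 0 < 1 < 2 < 3 < 4 and write every simplex with vertices in increasing order. Then dim K = 3 and the simplices of K are:

  0-simplices (5): [0], [1], [2], [3], [4]
  1-simplices (10): [0,1], [0,2], [0,3], [0,4], [1,2], [1,3], [1,4], [2,3], [2,4], [3,4]
  2-simplices (10): [0,1,2], [0,1,3], [0,1,4], [0,2,3], [0,2,4], [0,3,4], [1,2,3], [1,2,4], [1,3,4], [2,3,4]
  3-simplices (5): [0,1,2,3], [0,1,2,4], [0,1,3,4], [0,2,3,4], [1,2,3,4]

Hence C_0 ≅ Z^5, C_1 ≅ Z^10, C_2 ≅ Z^10, C_3 ≅ Z^5.

The boundary map ∂_1: C_1 → C_0 maps an edge to its endpoints' difference, ∂[p,q] = q − p. For instance
  ∂[2,4] = [4] − [2].
The resulting 5×10 matrix has rank 4, and its Smith normal form has invariant factors (1,1,1,1).

∂_2: C_2 → C_1 sends each 2-simplex [p,q,r] to [q,r] − [p,r] + [p,q]. For instance
  ∂[0,1,2] = [1,2] − [0,2] + [0,1],
  ∂[0,3,4] = [3,4] − [0,4] + [0,3].
As a 10×10 matrix over Z this has rank 6, with invariant factors (1,1,1,1,1,1).

The boundary map ∂_3: C_3 → C_2 sends each 3-simplex σ to the alternating sum Σ_i (−1)^i (σ with its i-th vertex removed). For instance
  ∂[0,2,3,4] = [2,3,4] − [0,3,4] + [0,2,4] − [0,2,3],
  ∂[0,1,2,3] = [1,2,3] − [0,2,3] + [0,1,3] − [0,1,2].
The 10×5 boundary matrix has rank 4 and Smith normal form diag(1,1,1,1).

Reading off H_k = ker ∂_k / im ∂_{k+1}:

  H_2: rank ker ∂_2 − rank ∂_3 = (10 − 6) − 4 = 0, and the invariant factors of ∂_3 are all 1, so H_2 = 0.

(K is a triangulation of the 3-sphere S^3.)

H_2 = 0.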